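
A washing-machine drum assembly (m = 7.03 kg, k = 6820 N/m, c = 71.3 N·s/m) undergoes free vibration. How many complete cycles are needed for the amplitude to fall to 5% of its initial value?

3 cycles

ζ = c/(2√(km)) = 71.3/(2√(6820 × 7.03)) = 71.3/437.9 = 0.1628.
Logarithmic decrement δ = 2πζ/√(1 − ζ²) = 2π × 0.1628/√(1 − 0.0265) = 1.037.
x_n/x₀ = e^(−nδ) ≤ 0.05; take ln: n ≥ ln(1/0.05)/δ = 2.996/1.037 = 2.889.
So 3 complete cycles are required.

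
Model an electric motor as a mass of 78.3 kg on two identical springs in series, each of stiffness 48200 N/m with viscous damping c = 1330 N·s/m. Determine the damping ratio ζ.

0.484

Series springs: 1/k_eq = 2/48200, so k_eq = 48200/2 = 24100 N/m.
ω_n = √(k_eq/m) = √(24100/78.3) = 17.54 rad/s.
Critical damping c_c = 2√(k_eq·m) = 2√(24100 × 78.3) = 2747 N·s/m, so ζ = c/c_c = 1330/2747 = 0.4841.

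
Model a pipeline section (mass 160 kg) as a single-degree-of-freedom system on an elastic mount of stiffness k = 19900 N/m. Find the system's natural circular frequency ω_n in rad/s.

ω_n = √(k/m) = √(19900/160) = √124.4 = 11.15 rad/s.

11.2 rad/s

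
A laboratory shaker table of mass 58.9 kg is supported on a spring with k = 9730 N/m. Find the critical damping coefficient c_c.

c_c = 2√(k·m) = 2√(9730 × 58.9) = 2 × 757.0 = 1514 N·s/m.

1510 N·s/m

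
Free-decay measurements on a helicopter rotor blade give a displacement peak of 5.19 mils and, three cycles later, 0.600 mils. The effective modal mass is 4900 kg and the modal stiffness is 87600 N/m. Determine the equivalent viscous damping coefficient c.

4710 N·s/m

Logarithmic decrement δ = (1/n)·ln(x₀/x_n) = (1/3)·ln(5.19/0.600) = (1/3)·ln(8.650) = 0.7192.
ζ = δ/√(4π² + δ²) = 0.7192/√(39.48 + 0.517) = 0.7192/6.324 = 0.1137.
c = ζ · 2√(km) = 0.1137 × 2√(87600 × 4900) = 0.1137 × 41440 = 4712 N·s/m.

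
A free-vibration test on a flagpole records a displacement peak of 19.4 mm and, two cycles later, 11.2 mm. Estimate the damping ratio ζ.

0.0437

Logarithmic decrement δ = (1/n)·ln(x₀/x_n) = (1/2)·ln(19.4/11.2) = (1/2)·ln(1.732) = 0.2747.
ζ = δ/√(4π² + δ²) = 0.2747/√(39.48 + 0.0754) = 0.2747/6.289 = 0.04367.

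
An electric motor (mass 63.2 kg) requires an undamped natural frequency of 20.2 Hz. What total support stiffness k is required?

1020000 N/m

ω_n = 2πf_n = 2π × 20.2 = 126.9 rad/s.
k = m·ω_n² = 63.2 × 126.9² = 63.2 × 16110 = 1018000 N/m.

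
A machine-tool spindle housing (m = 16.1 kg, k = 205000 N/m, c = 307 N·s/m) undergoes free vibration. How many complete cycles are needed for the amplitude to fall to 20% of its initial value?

4 cycles

ζ = c/(2√(km)) = 307/(2√(205000 × 16.1)) = 307/3633 = 0.08449.
Logarithmic decrement δ = 2πζ/√(1 − ζ²) = 2π × 0.08449/√(1 − 0.00714) = 0.5328.
x_n/x₀ = e^(−nδ) ≤ 0.2; take ln: n ≥ ln(1/0.2)/δ = 1.609/0.5328 = 3.021.
So 4 complete cycles are required.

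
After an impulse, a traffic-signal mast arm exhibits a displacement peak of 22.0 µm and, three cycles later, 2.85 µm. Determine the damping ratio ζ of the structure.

0.108

Logarithmic decrement δ = (1/n)·ln(x₀/x_n) = (1/3)·ln(22.0/2.85) = (1/3)·ln(7.719) = 0.6812.
ζ = δ/√(4π² + δ²) = 0.6812/√(39.48 + 0.464) = 0.6812/6.320 = 0.1078.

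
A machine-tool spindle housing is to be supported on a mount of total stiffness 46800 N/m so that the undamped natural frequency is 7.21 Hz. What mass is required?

22.8 kg

ω_n = 2πf_n = 2π × 7.21 = 45.30 rad/s.
m = k/ω_n² = 46800/45.30² = 46800/2052 = 22.80 kg.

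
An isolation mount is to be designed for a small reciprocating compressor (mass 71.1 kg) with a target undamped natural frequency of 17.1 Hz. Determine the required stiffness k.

821000 N/m

ω_n = 2πf_n = 2π × 17.1 = 107.4 rad/s.
k = m·ω_n² = 71.1 × 107.4² = 71.1 × 11540 = 820800 N/m.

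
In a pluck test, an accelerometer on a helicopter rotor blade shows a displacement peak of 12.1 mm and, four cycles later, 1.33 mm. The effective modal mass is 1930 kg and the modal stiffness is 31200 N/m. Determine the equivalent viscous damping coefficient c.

1360 N·s/m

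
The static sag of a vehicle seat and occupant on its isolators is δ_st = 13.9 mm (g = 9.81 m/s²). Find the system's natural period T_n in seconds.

0.237 s

ω_n = √(g/δ_st) = √(9.81/0.0139) = √705.8 = 26.57 rad/s.
T_n = 2π/ω_n = 6.283/26.57 = 0.2365 s.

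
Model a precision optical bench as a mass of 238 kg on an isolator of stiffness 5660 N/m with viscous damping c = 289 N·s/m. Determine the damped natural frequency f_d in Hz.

ω_n = √(k/m) = √(5660/238) = 4.877 rad/s.
Critical damping c_c = 2√(k·m) = 2√(5660 × 238) = 2321 N·s/m, so ζ = c/c_c = 289/2321 = 0.1245.
ω_d = ω_n√(1 − ζ²) = 4.877 × √(1 − 0.0155) = 4.839 rad/s.
f_d = ω_d/(2π) = 0.7701 Hz.

0.770 Hz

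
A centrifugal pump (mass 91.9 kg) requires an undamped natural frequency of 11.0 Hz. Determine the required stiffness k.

ω_n = 2πf_n = 2π × 11.0 = 69.12 rad/s.
k = m·ω_n² = 91.9 × 69.12² = 91.9 × 4777 = 439000 N/m.

439000 N/m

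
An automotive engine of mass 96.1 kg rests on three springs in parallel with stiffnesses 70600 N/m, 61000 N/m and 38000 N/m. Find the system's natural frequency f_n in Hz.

6.69 Hz

Parallel springs add: k_eq = 70600 + 61000 + 38000 = 169600 N/m.
ω_n = √(k_eq/m) = √(169600/96.1) = √1765 = 42.01 rad/s.
f_n = ω_n/(2π) = 42.01/6.283 = 6.686 Hz.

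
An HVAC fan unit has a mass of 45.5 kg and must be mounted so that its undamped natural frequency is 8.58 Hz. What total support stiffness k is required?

132000 N/m

ω_n = 2πf_n = 2π × 8.58 = 53.91 rad/s.
k = m·ω_n² = 45.5 × 53.91² = 45.5 × 2906 = 132200 N/m.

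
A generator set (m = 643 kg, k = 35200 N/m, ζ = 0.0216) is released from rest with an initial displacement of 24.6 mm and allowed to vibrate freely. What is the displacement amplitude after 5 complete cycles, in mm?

Logarithmic decrement δ = 2πζ/√(1 − ζ²) = 2π × 0.02160/√(1 − 0.000467) = 0.1357.
After n cycles, x_n/x₀ = e^(−nδ), so x_5 = 24.6 × e^(−5 × 0.1357) = 24.6 × 0.5073 = 12.48 mm.

12.5 mm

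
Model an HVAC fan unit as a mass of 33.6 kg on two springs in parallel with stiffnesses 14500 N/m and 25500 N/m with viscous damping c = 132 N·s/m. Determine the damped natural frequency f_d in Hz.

Parallel springs add: k_eq = 14500 + 25500 = 40000 N/m.
ω_n = √(k_eq/m) = √(40000/33.6) = 34.50 rad/s.
Critical damping c_c = 2√(k_eq·m) = 2√(40000 × 33.6) = 2319 N·s/m, so ζ = c/c_c = 132/2319 = 0.05693.
ω_d = ω_n√(1 − ζ²) = 34.50 × √(1 − 0.00324) = 34.45 rad/s.
f_d = ω_d/(2π) = 5.482 Hz.

5.48 Hz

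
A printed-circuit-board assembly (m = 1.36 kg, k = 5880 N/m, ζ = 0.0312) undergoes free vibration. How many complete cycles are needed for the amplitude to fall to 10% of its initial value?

Logarithmic decrement δ = 2πζ/√(1 − ζ²) = 2π × 0.03120/√(1 − 0.000973) = 0.1961.
x_n/x₀ = e^(−nδ) ≤ 0.1; take ln: n ≥ ln(1/0.1)/δ = 2.303/0.1961 = 11.74.
So 12 complete cycles are required.

12 cycles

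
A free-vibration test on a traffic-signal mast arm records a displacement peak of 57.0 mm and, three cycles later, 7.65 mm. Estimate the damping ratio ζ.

0.106

Logarithmic decrement δ = (1/n)·ln(x₀/x_n) = (1/3)·ln(57.0/7.65) = (1/3)·ln(7.451) = 0.6694.
ζ = δ/√(4π² + δ²) = 0.6694/√(39.48 + 0.448) = 0.6694/6.319 = 0.1059.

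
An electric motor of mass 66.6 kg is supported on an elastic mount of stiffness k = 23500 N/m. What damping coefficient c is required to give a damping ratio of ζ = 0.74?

1850 N·s/m

c_c = 2√(k·m) = 2√(23500 × 66.6) = 2502 N·s/m.
c = ζ·c_c = 0.74 × 2502 = 1852 N·s/m.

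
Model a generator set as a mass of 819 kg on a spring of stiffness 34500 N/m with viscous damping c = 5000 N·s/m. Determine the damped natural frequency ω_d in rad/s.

5.73 rad/s

ω_n = √(k/m) = √(34500/819) = 6.490 rad/s.
Critical damping c_c = 2√(k·m) = 2√(34500 × 819) = 10630 N·s/m, so ζ = c/c_c = 5000/10630 = 0.4703.
ω_d = ω_n√(1 − ζ²) = 6.490 × √(1 − 0.221) = 5.728 rad/s.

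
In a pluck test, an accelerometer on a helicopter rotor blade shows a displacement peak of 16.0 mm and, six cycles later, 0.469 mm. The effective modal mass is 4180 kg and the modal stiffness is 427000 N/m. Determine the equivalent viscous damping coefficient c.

7880 N·s/m

Logarithmic decrement δ = (1/n)·ln(x₀/x_n) = (1/6)·ln(16.0/0.469) = (1/6)·ln(34.12) = 0.5883.
ζ = δ/√(4π² + δ²) = 0.5883/√(39.48 + 0.346) = 0.5883/6.311 = 0.09322.
c = ζ · 2√(km) = 0.09322 × 2√(427000 × 4180) = 0.09322 × 84500 = 7877 N·s/m.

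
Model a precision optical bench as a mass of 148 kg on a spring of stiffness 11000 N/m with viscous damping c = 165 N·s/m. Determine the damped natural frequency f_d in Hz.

ω_n = √(k/m) = √(11000/148) = 8.621 rad/s.
Critical damping c_c = 2√(k·m) = 2√(11000 × 148) = 2552 N·s/m, so ζ = c/c_c = 165/2552 = 0.06466.
ω_d = ω_n√(1 − ζ²) = 8.621 × √(1 − 0.00418) = 8.603 rad/s.
f_d = ω_d/(2π) = 1.369 Hz.

1.37 Hz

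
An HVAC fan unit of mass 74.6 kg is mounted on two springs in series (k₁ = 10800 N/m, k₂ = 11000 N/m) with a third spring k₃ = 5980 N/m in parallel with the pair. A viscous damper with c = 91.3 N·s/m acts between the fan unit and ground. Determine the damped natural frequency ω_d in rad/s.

Series pair: k_s = k₁k₂/(k₁+k₂) = (10800)(11000)/(10800 + 11000) = 5450 N/m. In parallel with k₃: k_eq = 5450 + 5980 = 11430 N/m.
ω_n = √(k_eq/m) = √(11430/74.6) = 12.38 rad/s.
Critical damping c_c = 2√(k_eq·m) = 2√(11430 × 74.6) = 1847 N·s/m, so ζ = c/c_c = 91.3/1847 = 0.04944.
ω_d = ω_n√(1 − ζ²) = 12.38 × √(1 − 0.00244) = 12.36 rad/s.

12.4 rad/s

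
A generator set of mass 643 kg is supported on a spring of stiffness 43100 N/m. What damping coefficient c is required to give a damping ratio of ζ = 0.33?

3470 N·s/m

c_c = 2√(k·m) = 2√(43100 × 643) = 10530 N·s/m.
c = ζ·c_c = 0.33 × 10530 = 3474 N·s/m.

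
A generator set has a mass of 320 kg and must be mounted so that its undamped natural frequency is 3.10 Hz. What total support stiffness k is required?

ω_n = 2πf_n = 2π × 3.10 = 19.48 rad/s.
k = m·ω_n² = 320 × 19.48² = 320 × 379.4 = 121400 N/m.

121000 N/m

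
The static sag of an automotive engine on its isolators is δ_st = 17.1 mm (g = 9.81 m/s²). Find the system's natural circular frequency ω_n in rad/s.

ω_n = √(g/δ_st) = √(9.81/0.0171) = √573.7 = 23.95 rad/s.

24.0 rad/s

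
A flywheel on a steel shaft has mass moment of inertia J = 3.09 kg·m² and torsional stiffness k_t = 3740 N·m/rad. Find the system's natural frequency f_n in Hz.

5.54 Hz

ω_n = √(k_t/J) = √(3740/3.09) = √1210 = 34.79 rad/s.
f_n = ω_n/(2π) = 34.79/6.283 = 5.537 Hz.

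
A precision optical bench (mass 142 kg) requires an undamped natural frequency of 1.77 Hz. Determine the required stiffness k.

ω_n = 2πf_n = 2π × 1.77 = 11.12 rad/s.
k = m·ω_n² = 142 × 11.12² = 142 × 123.7 = 17560 N/m.

17600 N/m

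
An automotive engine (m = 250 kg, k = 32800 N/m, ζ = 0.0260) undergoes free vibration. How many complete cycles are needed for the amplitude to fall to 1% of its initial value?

29 cycles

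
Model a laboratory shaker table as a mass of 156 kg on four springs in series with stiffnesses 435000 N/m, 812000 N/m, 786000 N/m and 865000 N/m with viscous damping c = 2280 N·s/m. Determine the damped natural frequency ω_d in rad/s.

Series springs: 1/k_eq = 1/435000 + 1/812000 + 1/786000 + 1/865000 = 5.959×10^-6, so k_eq = 167800 N/m.
ω_n = √(k_eq/m) = √(167800/156) = 32.80 rad/s.
Critical damping c_c = 2√(k_eq·m) = 2√(167800 × 156) = 10230 N·s/m, so ζ = c/c_c = 2280/10230 = 0.2228.
ω_d = ω_n√(1 − ζ²) = 32.80 × √(1 − 0.0496) = 31.97 rad/s.

32.0 rad/s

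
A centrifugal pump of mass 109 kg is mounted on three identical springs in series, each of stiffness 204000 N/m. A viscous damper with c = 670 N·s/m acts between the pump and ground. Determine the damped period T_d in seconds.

0.253 s

Series springs: 1/k_eq = 3/204000, so k_eq = 204000/3 = 68000 N/m.
ω_n = √(k_eq/m) = √(68000/109) = 24.98 rad/s.
Critical damping c_c = 2√(k_eq·m) = 2√(68000 × 109) = 5445 N·s/m, so ζ = c/c_c = 670/5445 = 0.1230.
ω_d = ω_n√(1 − ζ²) = 24.98 × √(1 − 0.0151) = 24.79 rad/s.
T_d = 2π/ω_d = 0.2535 s.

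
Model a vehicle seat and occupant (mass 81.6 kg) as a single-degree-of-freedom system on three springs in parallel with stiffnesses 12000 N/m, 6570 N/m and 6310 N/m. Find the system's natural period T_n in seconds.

Parallel springs add: k_eq = 12000 + 6570 + 6310 = 24880 N/m.
ω_n = √(k_eq/m) = √(24880/81.6) = √304.9 = 17.46 rad/s.
T_n = 2π/ω_n = 6.283/17.46 = 0.3598 s.

0.360 s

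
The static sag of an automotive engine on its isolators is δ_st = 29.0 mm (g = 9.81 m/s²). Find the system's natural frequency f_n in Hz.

2.93 Hz

ω_n = √(g/δ_st) = √(9.81/0.0290) = √338.3 = 18.39 rad/s.
f_n = ω_n/(2π) = 18.39/6.283 = 2.927 Hz.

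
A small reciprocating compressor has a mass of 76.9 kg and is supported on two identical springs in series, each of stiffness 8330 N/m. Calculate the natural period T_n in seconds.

0.854 s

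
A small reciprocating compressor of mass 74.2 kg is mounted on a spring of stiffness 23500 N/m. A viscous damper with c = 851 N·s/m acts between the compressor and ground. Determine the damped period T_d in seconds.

0.373 s

ω_n = √(k/m) = √(23500/74.2) = 17.80 rad/s.
Critical damping c_c = 2√(k·m) = 2√(23500 × 74.2) = 2641 N·s/m, so ζ = c/c_c = 851/2641 = 0.3222.
ω_d = ω_n√(1 − ζ²) = 17.80 × √(1 − 0.104) = 16.85 rad/s.
T_d = 2π/ω_d = 0.3730 s.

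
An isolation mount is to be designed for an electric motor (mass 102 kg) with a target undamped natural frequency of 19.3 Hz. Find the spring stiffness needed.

1500000 N/m

ω_n = 2πf_n = 2π × 19.3 = 121.3 rad/s.
k = m·ω_n² = 102 × 121.3² = 102 × 14710 = 1500000 N/m.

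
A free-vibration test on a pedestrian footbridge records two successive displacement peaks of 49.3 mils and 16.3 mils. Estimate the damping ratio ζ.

Logarithmic decrement δ = (1/n)·ln(x₀/x_n) = (1/1)·ln(49.3/16.3) = (1/1)·ln(3.025) = 1.107.
ζ = δ/√(4π² + δ²) = 1.107/√(39.48 + 1.22) = 1.107/6.380 = 0.1735.

0.173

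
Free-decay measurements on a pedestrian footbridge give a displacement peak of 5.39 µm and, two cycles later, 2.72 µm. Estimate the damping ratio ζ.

Logarithmic decrement δ = (1/n)·ln(x₀/x_n) = (1/2)·ln(5.39/2.72) = (1/2)·ln(1.982) = 0.3420.
ζ = δ/√(4π² + δ²) = 0.3420/√(39.48 + 0.117) = 0.3420/6.292 = 0.05434.

0.0543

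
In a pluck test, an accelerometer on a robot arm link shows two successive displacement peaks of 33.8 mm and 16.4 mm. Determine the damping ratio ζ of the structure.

0.114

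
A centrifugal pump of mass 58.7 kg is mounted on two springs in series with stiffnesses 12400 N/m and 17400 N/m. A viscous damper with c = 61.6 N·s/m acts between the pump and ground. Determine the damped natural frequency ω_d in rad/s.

11.1 rad/s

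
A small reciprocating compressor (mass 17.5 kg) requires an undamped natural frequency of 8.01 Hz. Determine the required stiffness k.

44300 N/m

ω_n = 2πf_n = 2π × 8.01 = 50.33 rad/s.
k = m·ω_n² = 17.5 × 50.33² = 17.5 × 2533 = 44330 N/m.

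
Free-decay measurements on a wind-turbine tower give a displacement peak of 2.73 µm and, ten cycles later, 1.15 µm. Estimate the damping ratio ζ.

0.0138

Logarithmic decrement δ = (1/n)·ln(x₀/x_n) = (1/10)·ln(2.73/1.15) = (1/10)·ln(2.374) = 0.08645.
ζ = δ/√(4π² + δ²) = 0.08645/√(39.48 + 0.00747) = 0.08645/6.284 = 0.01376.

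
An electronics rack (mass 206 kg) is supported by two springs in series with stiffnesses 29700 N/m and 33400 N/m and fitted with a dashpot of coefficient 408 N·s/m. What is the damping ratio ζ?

0.113

Series springs: 1/k_eq = 1/29700 + 1/33400 = 6.361×10^-5, so k_eq = 15720 N/m.
ω_n = √(k_eq/m) = √(15720/206) = 8.736 rad/s.
Critical damping c_c = 2√(k_eq·m) = 2√(15720 × 206) = 3599 N·s/m, so ζ = c/c_c = 408/3599 = 0.1134.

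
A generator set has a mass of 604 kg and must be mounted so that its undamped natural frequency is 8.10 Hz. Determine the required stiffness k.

1560000 N/m

ω_n = 2πf_n = 2π × 8.10 = 50.89 rad/s.
k = m·ω_n² = 604 × 50.89² = 604 × 2590 = 1564000 N/m.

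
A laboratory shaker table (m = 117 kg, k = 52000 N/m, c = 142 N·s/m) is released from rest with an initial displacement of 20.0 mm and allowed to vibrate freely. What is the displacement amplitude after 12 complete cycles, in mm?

ζ = c/(2√(km)) = 142/(2√(52000 × 117)) = 142/4933 = 0.02878.
Logarithmic decrement δ = 2πζ/√(1 − ζ²) = 2π × 0.02878/√(1 − 0.000829) = 0.1809.
After n cycles, x_n/x₀ = e^(−nδ), so x_12 = 20.0 × e^(−12 × 0.1809) = 20.0 × 0.1140 = 2.281 mm.

2.28 mm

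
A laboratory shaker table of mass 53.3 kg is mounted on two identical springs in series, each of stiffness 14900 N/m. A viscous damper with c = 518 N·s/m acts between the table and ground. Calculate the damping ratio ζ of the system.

Series springs: 1/k_eq = 2/14900, so k_eq = 14900/2 = 7450 N/m.
ω_n = √(k_eq/m) = √(7450/53.3) = 11.82 rad/s.
Critical damping c_c = 2√(k_eq·m) = 2√(7450 × 53.3) = 1260 N·s/m, so ζ = c/c_c = 518/1260 = 0.4110.

0.411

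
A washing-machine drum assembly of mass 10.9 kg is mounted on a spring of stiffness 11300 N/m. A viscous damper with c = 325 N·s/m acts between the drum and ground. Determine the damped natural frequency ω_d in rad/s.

ω_n = √(k/m) = √(11300/10.9) = 32.20 rad/s.
Critical damping c_c = 2√(k·m) = 2√(11300 × 10.9) = 701.9 N·s/m, so ζ = c/c_c = 325/701.9 = 0.4630.
ω_d = ω_n√(1 − ζ²) = 32.20 × √(1 − 0.214) = 28.54 rad/s.

28.5 rad/s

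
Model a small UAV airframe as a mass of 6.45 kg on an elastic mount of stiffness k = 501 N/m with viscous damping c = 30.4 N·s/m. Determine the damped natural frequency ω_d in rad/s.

8.49 rad/s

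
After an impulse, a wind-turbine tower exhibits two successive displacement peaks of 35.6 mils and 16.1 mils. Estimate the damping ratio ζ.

Logarithmic decrement δ = (1/n)·ln(x₀/x_n) = (1/1)·ln(35.6/16.1) = (1/1)·ln(2.211) = 0.7935.
ζ = δ/√(4π² + δ²) = 0.7935/√(39.48 + 0.630) = 0.7935/6.333 = 0.1253.

0.125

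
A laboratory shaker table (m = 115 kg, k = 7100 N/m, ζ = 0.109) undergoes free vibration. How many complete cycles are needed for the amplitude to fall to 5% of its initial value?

Logarithmic decrement δ = 2πζ/√(1 − ζ²) = 2π × 0.1090/√(1 − 0.0119) = 0.6890.
x_n/x₀ = e^(−nδ) ≤ 0.05; take ln: n ≥ ln(1/0.05)/δ = 2.996/0.6890 = 4.348.
So 5 complete cycles are required.

5 cycles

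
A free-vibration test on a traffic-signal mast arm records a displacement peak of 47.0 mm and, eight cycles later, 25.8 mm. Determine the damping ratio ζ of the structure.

0.0119

Logarithmic decrement δ = (1/n)·ln(x₀/x_n) = (1/8)·ln(47.0/25.8) = (1/8)·ln(1.822) = 0.07497.
ζ = δ/√(4π² + δ²) = 0.07497/√(39.48 + 0.00562) = 0.07497/6.284 = 0.01193.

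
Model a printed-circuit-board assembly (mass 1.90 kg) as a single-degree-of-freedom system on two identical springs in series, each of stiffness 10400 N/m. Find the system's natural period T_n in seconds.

0.120 s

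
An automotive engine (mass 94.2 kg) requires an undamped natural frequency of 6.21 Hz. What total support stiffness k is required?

143000 N/m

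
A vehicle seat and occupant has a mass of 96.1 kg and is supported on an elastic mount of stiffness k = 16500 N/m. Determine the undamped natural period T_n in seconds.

ω_n = √(k/m) = √(16500/96.1) = √171.7 = 13.10 rad/s.
T_n = 2π/ω_n = 6.283/13.10 = 0.4795 s.

0.480 s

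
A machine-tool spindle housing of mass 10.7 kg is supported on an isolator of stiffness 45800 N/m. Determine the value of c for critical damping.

c_c = 2√(k·m) = 2√(45800 × 10.7) = 2 × 700.0 = 1400 N·s/m.

1400 N·s/m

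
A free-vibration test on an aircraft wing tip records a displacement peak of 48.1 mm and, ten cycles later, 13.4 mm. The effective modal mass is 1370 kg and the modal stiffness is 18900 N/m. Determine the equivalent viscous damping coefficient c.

Logarithmic decrement δ = (1/n)·ln(x₀/x_n) = (1/10)·ln(48.1/13.4) = (1/10)·ln(3.590) = 0.1278.
ζ = δ/√(4π² + δ²) = 0.1278/√(39.48 + 0.0163) = 0.1278/6.284 = 0.02034.
c = ζ · 2√(km) = 0.02034 × 2√(18900 × 1370) = 0.02034 × 10180 = 207.0 N·s/m.

207 N·s/m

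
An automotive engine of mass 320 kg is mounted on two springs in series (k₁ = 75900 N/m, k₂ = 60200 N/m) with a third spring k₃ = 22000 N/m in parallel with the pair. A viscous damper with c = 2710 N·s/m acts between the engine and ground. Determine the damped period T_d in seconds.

0.503 s

Series pair: k_s = k₁k₂/(k₁+k₂) = (75900)(60200)/(75900 + 60200) = 33570 N/m. In parallel with k₃: k_eq = 33570 + 22000 = 55570 N/m.
ω_n = √(k_eq/m) = √(55570/320) = 13.18 rad/s.
Critical damping c_c = 2√(k_eq·m) = 2√(55570 × 320) = 8434 N·s/m, so ζ = c/c_c = 2710/8434 = 0.3213.
ω_d = ω_n√(1 − ζ²) = 13.18 × √(1 − 0.103) = 12.48 rad/s.
T_d = 2π/ω_d = 0.5035 s.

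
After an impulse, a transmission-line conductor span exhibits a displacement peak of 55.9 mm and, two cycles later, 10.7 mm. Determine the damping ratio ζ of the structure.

0.130

Logarithmic decrement δ = (1/n)·ln(x₀/x_n) = (1/2)·ln(55.9/10.7) = (1/2)·ln(5.224) = 0.8267.
ζ = δ/√(4π² + δ²) = 0.8267/√(39.48 + 0.683) = 0.8267/6.337 = 0.1304.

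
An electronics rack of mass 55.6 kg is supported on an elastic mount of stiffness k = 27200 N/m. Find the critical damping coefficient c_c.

2460 N·s/m

c_c = 2√(k·m) = 2√(27200 × 55.6) = 2 × 1230 = 2460 N·s/m.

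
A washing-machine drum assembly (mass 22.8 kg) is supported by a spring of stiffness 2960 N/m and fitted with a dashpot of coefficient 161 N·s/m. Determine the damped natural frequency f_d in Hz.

1.72 Hz

ω_n = √(k/m) = √(2960/22.8) = 11.39 rad/s.
Critical damping c_c = 2√(k·m) = 2√(2960 × 22.8) = 519.6 N·s/m, so ζ = c/c_c = 161/519.6 = 0.3099.
ω_d = ω_n√(1 − ζ²) = 11.39 × √(1 − 0.0960) = 10.83 rad/s.
f_d = ω_d/(2π) = 1.724 Hz.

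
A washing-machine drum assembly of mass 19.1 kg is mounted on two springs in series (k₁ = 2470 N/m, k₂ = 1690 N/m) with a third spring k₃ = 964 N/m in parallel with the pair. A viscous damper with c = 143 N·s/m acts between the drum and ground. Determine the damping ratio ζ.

0.369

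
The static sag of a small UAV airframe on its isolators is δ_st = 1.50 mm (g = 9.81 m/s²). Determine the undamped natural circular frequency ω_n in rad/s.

80.9 rad/s

ω_n = √(g/δ_st) = √(9.81/0.00150) = √6540 = 80.87 rad/s.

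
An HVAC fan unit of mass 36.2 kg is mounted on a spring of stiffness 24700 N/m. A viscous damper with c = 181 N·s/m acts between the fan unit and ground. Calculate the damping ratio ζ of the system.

0.0957

ω_n = √(k/m) = √(24700/36.2) = 26.12 rad/s.
Critical damping c_c = 2√(k·m) = 2√(24700 × 36.2) = 1891 N·s/m, so ζ = c/c_c = 181/1891 = 0.09571.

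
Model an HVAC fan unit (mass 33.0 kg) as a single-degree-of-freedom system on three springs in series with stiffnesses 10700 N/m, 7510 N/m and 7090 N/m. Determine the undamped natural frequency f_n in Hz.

Series springs: 1/k_eq = 1/10700 + 1/7510 + 1/7090 = 0.0003677, so k_eq = 2720 N/m.
ω_n = √(k_eq/m) = √(2720/33.0) = √82.42 = 9.079 rad/s.
f_n = ω_n/(2π) = 9.079/6.283 = 1.445 Hz.

1.44 Hz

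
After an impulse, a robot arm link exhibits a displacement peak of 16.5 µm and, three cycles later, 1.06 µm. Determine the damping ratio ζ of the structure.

Logarithmic decrement δ = (1/n)·ln(x₀/x_n) = (1/3)·ln(16.5/1.06) = (1/3)·ln(15.57) = 0.9150.
ζ = δ/√(4π² + δ²) = 0.9150/√(39.48 + 0.837) = 0.9150/6.349 = 0.1441.

0.144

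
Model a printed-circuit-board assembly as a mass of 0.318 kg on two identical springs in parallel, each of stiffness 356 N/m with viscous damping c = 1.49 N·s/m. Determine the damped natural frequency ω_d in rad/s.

Parallel springs add: k_eq = 2 × 356 = 712.0 N/m.
ω_n = √(k_eq/m) = √(712.0/0.318) = 47.32 rad/s.
Critical damping c_c = 2√(k_eq·m) = 2√(712.0 × 0.318) = 30.09 N·s/m, so ζ = c/c_c = 1.49/30.09 = 0.04951.
ω_d = ω_n√(1 − ζ²) = 47.32 × √(1 − 0.00245) = 47.26 rad/s.

47.3 rad/s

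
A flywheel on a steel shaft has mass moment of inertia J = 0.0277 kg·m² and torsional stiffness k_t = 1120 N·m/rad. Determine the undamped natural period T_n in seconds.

ω_n = √(k_t/J) = √(1120/0.0277) = √40430 = 201.1 rad/s.
T_n = 2π/ω_n = 6.283/201.1 = 0.03125 s.

0.0312 s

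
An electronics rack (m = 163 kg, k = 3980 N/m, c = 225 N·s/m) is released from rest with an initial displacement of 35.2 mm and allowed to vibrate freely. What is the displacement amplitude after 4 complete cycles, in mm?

1.02 mm

ζ = c/(2√(km)) = 225/(2√(3980 × 163)) = 225/1611 = 0.1397.
Logarithmic decrement δ = 2πζ/√(1 − ζ²) = 2π × 0.1397/√(1 − 0.0195) = 0.8863.
After n cycles, x_n/x₀ = e^(−nδ), so x_4 = 35.2 × e^(−4 × 0.8863) = 35.2 × 0.02886 = 1.016 mm.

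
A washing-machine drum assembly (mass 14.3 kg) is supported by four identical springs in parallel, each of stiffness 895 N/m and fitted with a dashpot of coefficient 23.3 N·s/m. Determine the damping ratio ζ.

0.0515

Parallel springs add: k_eq = 4 × 895 = 3580 N/m.
ω_n = √(k_eq/m) = √(3580/14.3) = 15.82 rad/s.
Critical damping c_c = 2√(k_eq·m) = 2√(3580 × 14.3) = 452.5 N·s/m, so ζ = c/c_c = 23.3/452.5 = 0.05149.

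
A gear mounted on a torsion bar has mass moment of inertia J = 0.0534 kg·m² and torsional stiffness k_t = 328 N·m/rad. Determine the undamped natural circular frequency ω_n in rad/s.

78.4 rad/s

ω_n = √(k_t/J) = √(328/0.0534) = √6142 = 78.37 rad/s.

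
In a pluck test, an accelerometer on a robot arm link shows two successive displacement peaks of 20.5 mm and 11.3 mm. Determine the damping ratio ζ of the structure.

Logarithmic decrement δ = (1/n)·ln(x₀/x_n) = (1/1)·ln(20.5/11.3) = (1/1)·ln(1.814) = 0.5956.
ζ = δ/√(4π² + δ²) = 0.5956/√(39.48 + 0.355) = 0.5956/6.311 = 0.09437.

0.0944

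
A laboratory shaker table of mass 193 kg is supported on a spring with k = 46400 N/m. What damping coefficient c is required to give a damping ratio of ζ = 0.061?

c_c = 2√(k·m) = 2√(46400 × 193) = 5985 N·s/m.
c = ζ·c_c = 0.061 × 5985 = 365.1 N·s/m.

365 N·s/m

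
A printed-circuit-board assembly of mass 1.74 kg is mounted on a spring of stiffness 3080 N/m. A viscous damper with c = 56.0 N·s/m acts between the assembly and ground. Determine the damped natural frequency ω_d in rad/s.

38.9 rad/s

ω_n = √(k/m) = √(3080/1.74) = 42.07 rad/s.
Critical damping c_c = 2√(k·m) = 2√(3080 × 1.74) = 146.4 N·s/m, so ζ = c/c_c = 56.0/146.4 = 0.3825.
ω_d = ω_n√(1 − ζ²) = 42.07 × √(1 − 0.146) = 38.87 rad/s.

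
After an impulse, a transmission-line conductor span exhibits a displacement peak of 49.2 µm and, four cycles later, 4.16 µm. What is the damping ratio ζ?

0.0978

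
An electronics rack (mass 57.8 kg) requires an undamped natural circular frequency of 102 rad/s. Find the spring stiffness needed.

601000 N/m

k = m·ω_n² = 57.8 × 102.0² = 57.8 × 10400 = 601400 N/m.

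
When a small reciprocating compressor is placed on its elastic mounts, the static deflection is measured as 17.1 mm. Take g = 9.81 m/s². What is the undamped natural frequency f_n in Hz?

ω_n = √(g/δ_st) = √(9.81/0.0171) = √573.7 = 23.95 rad/s.
f_n = ω_n/(2π) = 23.95/6.283 = 3.812 Hz.

3.81 Hz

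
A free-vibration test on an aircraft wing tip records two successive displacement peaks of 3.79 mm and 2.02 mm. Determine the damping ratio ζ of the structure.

Logarithmic decrement δ = (1/n)·ln(x₀/x_n) = (1/1)·ln(3.79/2.02) = (1/1)·ln(1.876) = 0.6293.
ζ = δ/√(4π² + δ²) = 0.6293/√(39.48 + 0.396) = 0.6293/6.315 = 0.09965.

0.0997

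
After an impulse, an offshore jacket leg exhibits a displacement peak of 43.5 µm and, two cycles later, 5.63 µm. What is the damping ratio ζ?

0.161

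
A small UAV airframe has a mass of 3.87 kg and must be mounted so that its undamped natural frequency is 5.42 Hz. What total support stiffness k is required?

ω_n = 2πf_n = 2π × 5.42 = 34.05 rad/s.
k = m·ω_n² = 3.87 × 34.05² = 3.87 × 1160 = 4488 N/m.

4490 N/m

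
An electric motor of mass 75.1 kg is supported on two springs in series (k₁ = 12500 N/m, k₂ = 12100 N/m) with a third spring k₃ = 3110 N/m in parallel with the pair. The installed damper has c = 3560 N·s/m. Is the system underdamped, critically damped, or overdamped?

overdamped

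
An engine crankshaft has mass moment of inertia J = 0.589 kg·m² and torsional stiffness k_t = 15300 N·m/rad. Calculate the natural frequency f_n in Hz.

25.7 Hz

ω_n = √(k_t/J) = √(15300/0.589) = √25980 = 161.2 rad/s.
f_n = ω_n/(2π) = 161.2/6.283 = 25.65 Hz.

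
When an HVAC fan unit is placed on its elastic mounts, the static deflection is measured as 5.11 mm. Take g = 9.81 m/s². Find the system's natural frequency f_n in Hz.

ω_n = √(g/δ_st) = √(9.81/0.00511) = √1920 = 43.82 rad/s.
f_n = ω_n/(2π) = 43.82/6.283 = 6.973 Hz.

6.97 Hz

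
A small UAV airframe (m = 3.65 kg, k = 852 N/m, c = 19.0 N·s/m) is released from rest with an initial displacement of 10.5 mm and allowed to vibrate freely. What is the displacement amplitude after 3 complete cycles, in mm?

0.404 mm

ζ = c/(2√(km)) = 19.0/(2√(852 × 3.65)) = 19.0/111.5 = 0.1704.
Logarithmic decrement δ = 2πζ/√(1 − ζ²) = 2π × 0.1704/√(1 − 0.0290) = 1.086.
After n cycles, x_n/x₀ = e^(−nδ), so x_3 = 10.5 × e^(−3 × 1.086) = 10.5 × 0.03844 = 0.4036 mm.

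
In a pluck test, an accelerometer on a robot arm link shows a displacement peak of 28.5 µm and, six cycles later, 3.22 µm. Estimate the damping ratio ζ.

0.0577

Logarithmic decrement δ = (1/n)·ln(x₀/x_n) = (1/6)·ln(28.5/3.22) = (1/6)·ln(8.851) = 0.3634.
ζ = δ/√(4π² + δ²) = 0.3634/√(39.48 + 0.132) = 0.3634/6.294 = 0.05774.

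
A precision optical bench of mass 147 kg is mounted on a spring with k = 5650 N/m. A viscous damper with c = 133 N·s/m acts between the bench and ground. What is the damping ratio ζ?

ω_n = √(k/m) = √(5650/147) = 6.200 rad/s.
Critical damping c_c = 2√(k·m) = 2√(5650 × 147) = 1823 N·s/m, so ζ = c/c_c = 133/1823 = 0.07297.

0.0730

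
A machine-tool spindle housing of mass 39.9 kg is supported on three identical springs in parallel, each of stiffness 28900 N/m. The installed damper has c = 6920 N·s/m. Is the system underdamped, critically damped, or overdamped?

overdamped

Parallel springs add: k_eq = 3 × 28900 = 86700 N/m.
c_c = 2√(k_eq·m) = 3720 N·s/m; ζ = c/c_c = 6920/3720 = 1.86.
Since ζ > 1 the system is overdamped.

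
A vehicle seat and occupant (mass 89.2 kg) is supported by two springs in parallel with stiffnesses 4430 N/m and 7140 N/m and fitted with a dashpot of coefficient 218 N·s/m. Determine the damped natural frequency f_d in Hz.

1.80 Hz

Parallel springs add: k_eq = 4430 + 7140 = 11570 N/m.
ω_n = √(k_eq/m) = √(11570/89.2) = 11.39 rad/s.
Critical damping c_c = 2√(k_eq·m) = 2√(11570 × 89.2) = 2032 N·s/m, so ζ = c/c_c = 218/2032 = 0.1073.
ω_d = ω_n√(1 − ζ²) = 11.39 × √(1 − 0.0115) = 11.32 rad/s.
f_d = ω_d/(2π) = 1.802 Hz.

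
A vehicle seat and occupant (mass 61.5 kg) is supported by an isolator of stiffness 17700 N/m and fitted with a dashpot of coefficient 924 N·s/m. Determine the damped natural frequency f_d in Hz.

2.42 Hz

ω_n = √(k/m) = √(17700/61.5) = 16.96 rad/s.
Critical damping c_c = 2√(k·m) = 2√(17700 × 61.5) = 2087 N·s/m, so ζ = c/c_c = 924/2087 = 0.4428.
ω_d = ω_n√(1 − ζ²) = 16.96 × √(1 − 0.196) = 15.21 rad/s.
f_d = ω_d/(2π) = 2.421 Hz.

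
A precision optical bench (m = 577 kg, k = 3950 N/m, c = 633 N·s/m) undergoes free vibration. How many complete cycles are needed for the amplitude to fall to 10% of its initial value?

2 cycles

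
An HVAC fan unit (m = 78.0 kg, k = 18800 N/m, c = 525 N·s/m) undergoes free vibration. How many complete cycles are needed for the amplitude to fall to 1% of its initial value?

ζ = c/(2√(km)) = 525/(2√(18800 × 78.0)) = 525/2422 = 0.2168.
Logarithmic decrement δ = 2πζ/√(1 − ζ²) = 2π × 0.2168/√(1 − 0.0470) = 1.395.
x_n/x₀ = e^(−nδ) ≤ 0.01; take ln: n ≥ ln(1/0.01)/δ = 4.605/1.395 = 3.301.
So 4 complete cycles are required.

4 cycles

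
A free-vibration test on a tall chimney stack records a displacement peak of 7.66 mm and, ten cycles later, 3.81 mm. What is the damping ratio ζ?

Logarithmic decrement δ = (1/n)·ln(x₀/x_n) = (1/10)·ln(7.66/3.81) = (1/10)·ln(2.010) = 0.06984.
ζ = δ/√(4π² + δ²) = 0.06984/√(39.48 + 0.00488) = 0.06984/6.284 = 0.01111.

0.0111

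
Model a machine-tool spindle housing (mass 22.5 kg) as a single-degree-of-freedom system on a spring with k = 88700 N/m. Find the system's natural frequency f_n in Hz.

ω_n = √(k/m) = √(88700/22.5) = √3942 = 62.79 rad/s.
f_n = ω_n/(2π) = 62.79/6.283 = 9.993 Hz.

9.99 Hz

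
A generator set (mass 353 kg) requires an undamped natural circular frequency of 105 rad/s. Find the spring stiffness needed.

3890000 N/m

k = m·ω_n² = 353 × 105.0² = 353 × 11020 = 3892000 N/m.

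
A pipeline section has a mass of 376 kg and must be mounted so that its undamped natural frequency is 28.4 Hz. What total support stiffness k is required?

12000000 N/m

ω_n = 2πf_n = 2π × 28.4 = 178.4 rad/s.
k = m·ω_n² = 376 × 178.4² = 376 × 31840 = 11970000 N/m.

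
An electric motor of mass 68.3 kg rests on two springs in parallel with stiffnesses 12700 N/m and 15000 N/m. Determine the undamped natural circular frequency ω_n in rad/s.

20.1 rad/s

Parallel springs add: k_eq = 12700 + 15000 = 27700 N/m.
ω_n = √(k_eq/m) = √(27700/68.3) = √405.6 = 20.14 rad/s.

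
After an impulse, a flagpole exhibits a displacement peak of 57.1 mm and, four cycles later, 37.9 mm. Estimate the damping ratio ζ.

Logarithmic decrement δ = (1/n)·ln(x₀/x_n) = (1/4)·ln(57.1/37.9) = (1/4)·ln(1.507) = 0.1025.
ζ = δ/√(4π² + δ²) = 0.1025/√(39.48 + 0.0105) = 0.1025/6.284 = 0.01631.

0.0163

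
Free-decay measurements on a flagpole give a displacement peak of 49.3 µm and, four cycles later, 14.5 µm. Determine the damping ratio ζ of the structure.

0.0486

Logarithmic decrement δ = (1/n)·ln(x₀/x_n) = (1/4)·ln(49.3/14.5) = (1/4)·ln(3.400) = 0.3059.
ζ = δ/√(4π² + δ²) = 0.3059/√(39.48 + 0.0936) = 0.3059/6.291 = 0.04863.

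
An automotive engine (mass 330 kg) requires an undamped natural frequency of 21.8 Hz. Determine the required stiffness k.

6190000 N/m

ω_n = 2πf_n = 2π × 21.8 = 137.0 rad/s.
k = m·ω_n² = 330 × 137.0² = 330 × 18760 = 6191000 N/m.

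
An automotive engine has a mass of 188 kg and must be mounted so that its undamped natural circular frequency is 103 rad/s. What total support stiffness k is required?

k = m·ω_n² = 188 × 103.0² = 188 × 10610 = 1994000 N/m.

1990000 N/m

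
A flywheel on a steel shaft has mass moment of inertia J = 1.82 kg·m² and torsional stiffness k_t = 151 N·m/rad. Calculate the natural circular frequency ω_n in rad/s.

9.11 rad/s

ω_n = √(k_t/J) = √(151/1.82) = √82.97 = 9.109 rad/s.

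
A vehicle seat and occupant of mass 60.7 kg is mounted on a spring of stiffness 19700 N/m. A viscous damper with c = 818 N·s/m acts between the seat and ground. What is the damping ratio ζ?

ω_n = √(k/m) = √(19700/60.7) = 18.02 rad/s.
Critical damping c_c = 2√(k·m) = 2√(19700 × 60.7) = 2187 N·s/m, so ζ = c/c_c = 818/2187 = 0.3740.

0.374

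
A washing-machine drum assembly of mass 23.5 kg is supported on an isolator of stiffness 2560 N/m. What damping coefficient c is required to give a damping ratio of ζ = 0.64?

314 N·s/m

c_c = 2√(k·m) = 2√(2560 × 23.5) = 490.6 N·s/m.
c = ζ·c_c = 0.64 × 490.6 = 314.0 N·s/m.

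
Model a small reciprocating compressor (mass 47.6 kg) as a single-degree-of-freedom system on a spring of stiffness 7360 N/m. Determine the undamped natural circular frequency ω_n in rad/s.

ω_n = √(k/m) = √(7360/47.6) = √154.6 = 12.43 rad/s.

12.4 rad/s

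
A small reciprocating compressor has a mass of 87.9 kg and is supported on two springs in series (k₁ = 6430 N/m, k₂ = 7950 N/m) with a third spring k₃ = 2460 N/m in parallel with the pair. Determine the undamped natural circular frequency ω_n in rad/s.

8.27 rad/s

Series pair: k_s = k₁k₂/(k₁+k₂) = (6430)(7950)/(6430 + 7950) = 3555 N/m. In parallel with k₃: k_eq = 3555 + 2460 = 6015 N/m.
ω_n = √(k_eq/m) = √(6015/87.9) = √68.43 = 8.272 rad/s.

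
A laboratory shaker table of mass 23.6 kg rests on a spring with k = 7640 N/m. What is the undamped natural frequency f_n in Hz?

2.86 Hz

ω_n = √(k/m) = √(7640/23.6) = √323.7 = 17.99 rad/s.
f_n = ω_n/(2π) = 17.99/6.283 = 2.864 Hz.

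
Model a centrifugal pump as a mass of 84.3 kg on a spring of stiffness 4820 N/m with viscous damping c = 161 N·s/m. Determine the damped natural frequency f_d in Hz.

1.19 Hz

ω_n = √(k/m) = √(4820/84.3) = 7.562 rad/s.
Critical damping c_c = 2√(k·m) = 2√(4820 × 84.3) = 1275 N·s/m, so ζ = c/c_c = 161/1275 = 0.1263.
ω_d = ω_n√(1 − ζ²) = 7.562 × √(1 − 0.0159) = 7.501 rad/s.
f_d = ω_d/(2π) = 1.194 Hz.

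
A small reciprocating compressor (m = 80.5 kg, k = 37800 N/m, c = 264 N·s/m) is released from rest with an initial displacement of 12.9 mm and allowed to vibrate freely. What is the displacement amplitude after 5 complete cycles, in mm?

1.19 mm

ζ = c/(2√(km)) = 264/(2√(37800 × 80.5)) = 264/3489 = 0.07567.
Logarithmic decrement δ = 2πζ/√(1 − ζ²) = 2π × 0.07567/√(1 − 0.00573) = 0.4768.
After n cycles, x_n/x₀ = e^(−nδ), so x_5 = 12.9 × e^(−5 × 0.4768) = 12.9 × 0.09217 = 1.189 mm.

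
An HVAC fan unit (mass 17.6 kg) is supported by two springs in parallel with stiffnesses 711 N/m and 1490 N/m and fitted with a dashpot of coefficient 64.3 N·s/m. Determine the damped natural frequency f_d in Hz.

Parallel springs add: k_eq = 711 + 1490 = 2201 N/m.
ω_n = √(k_eq/m) = √(2201/17.6) = 11.18 rad/s.
Critical damping c_c = 2√(k_eq·m) = 2√(2201 × 17.6) = 393.6 N·s/m, so ζ = c/c_c = 64.3/393.6 = 0.1633.
ω_d = ω_n√(1 − ζ²) = 11.18 × √(1 − 0.0267) = 11.03 rad/s.
f_d = ω_d/(2π) = 1.756 Hz.

1.76 Hz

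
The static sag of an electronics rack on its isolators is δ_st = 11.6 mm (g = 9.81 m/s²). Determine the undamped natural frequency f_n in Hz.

ω_n = √(g/δ_st) = √(9.81/0.0116) = √845.7 = 29.08 rad/s.
f_n = ω_n/(2π) = 29.08/6.283 = 4.628 Hz.

4.63 Hz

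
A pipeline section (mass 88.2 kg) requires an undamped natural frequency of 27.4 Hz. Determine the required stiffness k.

ω_n = 2πf_n = 2π × 27.4 = 172.2 rad/s.
k = m·ω_n² = 88.2 × 172.2² = 88.2 × 29640 = 2614000 N/m.

2610000 N/m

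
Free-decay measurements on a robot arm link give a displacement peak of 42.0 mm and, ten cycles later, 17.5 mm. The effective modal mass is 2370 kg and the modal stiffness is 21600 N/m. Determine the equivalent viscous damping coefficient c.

199 N·s/m

Logarithmic decrement δ = (1/n)·ln(x₀/x_n) = (1/10)·ln(42.0/17.5) = (1/10)·ln(2.400) = 0.08755.
ζ = δ/√(4π² + δ²) = 0.08755/√(39.48 + 0.00766) = 0.08755/6.284 = 0.01393.
c = ζ · 2√(km) = 0.01393 × 2√(21600 × 2370) = 0.01393 × 14310 = 199.4 N·s/m.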